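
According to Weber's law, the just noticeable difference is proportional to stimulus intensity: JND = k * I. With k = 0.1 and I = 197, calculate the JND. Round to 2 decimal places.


JND = k * I
JND = 0.1 * 197
= 19.70


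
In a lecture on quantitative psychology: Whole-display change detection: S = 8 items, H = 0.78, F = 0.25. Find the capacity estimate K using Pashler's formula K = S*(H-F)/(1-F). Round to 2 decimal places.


K = S * (H - F) / (1 - F)
H - F = 0.53
1 - F = 0.75
K = 8 * 0.53 / 0.75
= 5.65


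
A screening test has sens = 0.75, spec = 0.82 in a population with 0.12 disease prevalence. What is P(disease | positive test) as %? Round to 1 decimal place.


PPV = (sens * prev) / (sens * prev + (1-spec) * (1-prev))
Numerator = 0.75 * 0.12 = 0.09
P(positive and no disease) = (1 - spec) * (1 - prev) = (1 - 0.82) * (1 - 0.12) = 0.1584
Denominator = 0.09 + 0.1584 = 0.2484
PPV = 0.09 / 0.2484 = 0.362319
As percentage = 36.2


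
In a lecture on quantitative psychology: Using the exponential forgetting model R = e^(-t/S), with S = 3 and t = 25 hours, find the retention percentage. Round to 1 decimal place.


R = e^(-t/S)
-t/S = -25/3 = -8.333333
R = e^(-8.333333) = 0.00024
Percentage = 0.00024 * 100
= 0.0


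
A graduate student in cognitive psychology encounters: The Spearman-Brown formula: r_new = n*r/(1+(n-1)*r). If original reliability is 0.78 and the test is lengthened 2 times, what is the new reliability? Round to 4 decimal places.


r_new = n*r / (1 + (n-1)*r)
Numerator = 2 * 0.78 = 1.56
Denominator = 1 + 1 * 0.78 = 1.78
r_new = 1.56 / 1.78
= 0.8764


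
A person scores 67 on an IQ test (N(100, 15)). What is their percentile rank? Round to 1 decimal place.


z = (IQ - mean) / SD
z = (67 - 100) / 15 = -2.2
Percentile = Phi(-2.2) * 100
Phi(-2.2) = 0.013903
= 1.4


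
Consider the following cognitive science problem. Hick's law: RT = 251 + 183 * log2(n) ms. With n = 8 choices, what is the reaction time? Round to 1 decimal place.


RT = 251 + 183 * log2(8)
log2(8) = 3.0
RT = 251 + 183 * 3.0
= 251 + 549.0
= 800.0 ms


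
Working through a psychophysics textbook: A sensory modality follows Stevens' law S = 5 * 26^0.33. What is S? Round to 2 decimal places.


S = 5 * 26^0.33
26^0.33 = 2.9305
S = 5 * 2.9305
= 14.65


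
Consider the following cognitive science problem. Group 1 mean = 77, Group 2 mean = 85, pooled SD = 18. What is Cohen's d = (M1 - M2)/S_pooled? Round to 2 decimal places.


Cohen's d = (M1 - M2) / S_pooled
= (77 - 85) / 18
= -8 / 18
= -0.44


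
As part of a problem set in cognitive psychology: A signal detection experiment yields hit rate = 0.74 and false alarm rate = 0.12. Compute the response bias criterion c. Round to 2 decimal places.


c = -0.5 * (z(HR) + z(FAR))
z(0.74) = 0.6433
z(0.12) = -1.175
c = -0.5 * (0.6433 + -1.175)
= -0.5 * -0.5317
= 0.27


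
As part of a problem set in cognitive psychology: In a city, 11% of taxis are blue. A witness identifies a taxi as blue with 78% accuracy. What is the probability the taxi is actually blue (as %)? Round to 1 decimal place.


P(blue | says blue) = P(says blue | blue)*P(blue) / [P(says blue | blue)*P(blue) + P(says blue | not blue)*P(not blue)]
Numerator = 0.78 * 0.11 = 0.0858
False identification = 0.22 * 0.89 = 0.1958
P = 0.0858 / (0.0858 + 0.1958)
= 0.0858 / 0.2816
As percentage = 30.5


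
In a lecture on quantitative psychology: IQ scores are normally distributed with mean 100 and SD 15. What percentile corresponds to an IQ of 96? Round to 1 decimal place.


z = (IQ - mean) / SD
z = (96 - 100) / 15 = -0.2667
Percentile = Phi(-0.2667) * 100
Phi(-0.2667) = 0.39485
= 39.5


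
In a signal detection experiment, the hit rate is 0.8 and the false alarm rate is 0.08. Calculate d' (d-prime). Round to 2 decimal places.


d' = z(HR) - z(FAR)
z(0.8) = 0.8416
z(0.08) = -1.4051
d' = 0.8416 - -1.4051
= 2.25


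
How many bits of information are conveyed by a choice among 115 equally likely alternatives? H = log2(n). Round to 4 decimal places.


H = log2(n)
H = log2(115)
= 6.8455


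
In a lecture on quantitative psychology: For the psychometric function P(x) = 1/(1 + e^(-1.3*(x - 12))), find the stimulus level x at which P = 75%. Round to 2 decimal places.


At P = 0.75: 0.75 = 1/(1 + e^(-k*(x-x0)))
Solving: e^(-k*(x-x0)) = 1/3
x = x0 + ln(3)/k
ln(3) = 1.0986
x = 12 + 1.0986/1.3
= 12 + 0.8451
= 12.85


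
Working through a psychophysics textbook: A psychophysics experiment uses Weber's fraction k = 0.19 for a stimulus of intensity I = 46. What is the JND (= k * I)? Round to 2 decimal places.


JND = k * I
JND = 0.19 * 46
= 8.74


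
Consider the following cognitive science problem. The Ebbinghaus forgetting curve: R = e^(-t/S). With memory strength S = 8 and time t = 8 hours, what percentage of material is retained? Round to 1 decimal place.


R = e^(-t/S)
-t/S = -8/8 = -1.0
R = e^(-1.0) = 0.367879
Percentage = 0.367879 * 100
= 36.8


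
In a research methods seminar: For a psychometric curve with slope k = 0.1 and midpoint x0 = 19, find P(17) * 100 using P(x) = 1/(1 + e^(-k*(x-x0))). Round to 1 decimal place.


P(x) = 1/(1 + e^(-0.1*(17 - 19)))
Exponent = -0.1 * -2 = 0.2
e^(0.2) = 1.221403
P = 1/(1 + 1.221403) = 0.450166
Percentage = 45.0


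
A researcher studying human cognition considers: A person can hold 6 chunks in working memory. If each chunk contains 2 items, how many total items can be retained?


Total items = chunks * items_per_chunk
= 6 * 2
= 12


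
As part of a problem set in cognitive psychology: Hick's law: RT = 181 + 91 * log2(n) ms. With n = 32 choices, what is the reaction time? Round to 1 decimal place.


RT = 181 + 91 * log2(32)
log2(32) = 5.0
RT = 181 + 91 * 5.0
= 181 + 455.0
= 636.0 ms


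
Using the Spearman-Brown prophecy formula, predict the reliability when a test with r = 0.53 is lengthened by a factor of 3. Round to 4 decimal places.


r_new = n*r / (1 + (n-1)*r)
Numerator = 3 * 0.53 = 1.59
Denominator = 1 + 2 * 0.53 = 2.06
r_new = 1.59 / 2.06
= 0.7718


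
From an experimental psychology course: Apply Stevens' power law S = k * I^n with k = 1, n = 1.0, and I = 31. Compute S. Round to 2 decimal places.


S = 1 * 31^1.0
31^1.0 = 31.0
S = 1 * 31.0
= 31.00


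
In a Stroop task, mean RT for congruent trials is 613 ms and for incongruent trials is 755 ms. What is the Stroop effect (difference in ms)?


Stroop effect = RT(incongruent) - RT(congruent)
= 755 - 613
= 142 ms


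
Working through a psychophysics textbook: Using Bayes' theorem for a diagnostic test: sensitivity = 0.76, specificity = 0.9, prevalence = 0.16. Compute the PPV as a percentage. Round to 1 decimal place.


PPV = (sens * prev) / (sens * prev + (1-spec) * (1-prev))
Numerator = 0.76 * 0.16 = 0.1216
P(positive and no disease) = (1 - spec) * (1 - prev) = (1 - 0.9) * (1 - 0.16) = 0.084
Denominator = 0.1216 + 0.084 = 0.2056
PPV = 0.1216 / 0.2056 = 0.59144
As percentage = 59.1


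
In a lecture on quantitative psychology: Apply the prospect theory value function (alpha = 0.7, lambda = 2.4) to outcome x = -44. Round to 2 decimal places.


Since x = -44 < 0, use v(x) = -lambda*(-x)^alpha
(-x) = 44
44^0.7 = 14.1389
v(-44) = -2.4 * 14.1389
= -33.93


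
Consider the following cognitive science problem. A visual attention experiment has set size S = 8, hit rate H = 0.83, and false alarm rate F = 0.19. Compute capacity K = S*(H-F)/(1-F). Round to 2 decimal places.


K = S * (H - F) / (1 - F)
H - F = 0.64
1 - F = 0.81
K = 8 * 0.64 / 0.81
= 6.32


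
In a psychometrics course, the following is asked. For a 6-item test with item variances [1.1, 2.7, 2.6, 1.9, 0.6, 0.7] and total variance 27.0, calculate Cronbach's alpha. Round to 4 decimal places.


alpha = (k/(k-1)) * (1 - sum(s_i^2)/s_total^2)
sum(item variances) = 9.6
k/(k-1) = 6/5 = 1.2
1 - 9.6/27.0 = 1 - 0.355556 = 0.644444
alpha = 1.2 * 0.644444
= 0.7733


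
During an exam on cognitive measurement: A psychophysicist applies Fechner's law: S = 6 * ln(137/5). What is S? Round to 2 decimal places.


S = 6 * ln(137/5)
I/I0 = 27.4
ln(27.4) = 3.3105
S = 6 * 3.3105
= 19.86


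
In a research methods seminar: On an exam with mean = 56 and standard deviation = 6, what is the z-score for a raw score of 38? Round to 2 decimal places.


z = (X - mu) / sigma
= (38 - 56) / 6
= -18 / 6
= -3.00


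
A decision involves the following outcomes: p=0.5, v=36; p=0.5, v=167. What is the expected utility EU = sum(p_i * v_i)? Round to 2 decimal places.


EU = sum(p_i * v_i)
0.5 * 36 = 18.0
0.5 * 167 = 83.5
EU = 18.0 + 83.5
= 101.50


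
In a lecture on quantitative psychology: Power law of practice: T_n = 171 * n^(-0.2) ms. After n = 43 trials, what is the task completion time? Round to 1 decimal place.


T_n = 171 * 43^(-0.2)
43^(-0.2) = 0.47131
T_n = 171 * 0.47131
= 80.6 ms


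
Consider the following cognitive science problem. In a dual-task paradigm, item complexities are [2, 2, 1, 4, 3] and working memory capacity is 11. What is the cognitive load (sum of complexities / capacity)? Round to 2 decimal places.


Total complexity = 2 + 2 + 1 + 4 + 3 = 12
Load = total / capacity = 12 / 11
= 1.09


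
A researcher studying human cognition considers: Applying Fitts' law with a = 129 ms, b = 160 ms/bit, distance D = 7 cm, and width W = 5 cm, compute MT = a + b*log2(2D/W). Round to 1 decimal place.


MT = 129 + 160 * log2(2*7/5)
2D/W = 2.8
log2(2.8) = 1.4854
MT = 129 + 160 * 1.4854
= 366.7 ms


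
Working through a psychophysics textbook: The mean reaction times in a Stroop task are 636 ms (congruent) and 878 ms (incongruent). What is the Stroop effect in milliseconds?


Stroop effect = RT(incongruent) - RT(congruent)
= 878 - 636
= 242 ms


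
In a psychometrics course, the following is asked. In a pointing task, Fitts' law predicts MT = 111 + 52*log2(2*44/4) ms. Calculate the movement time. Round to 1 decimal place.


MT = 111 + 52 * log2(2*44/4)
2D/W = 22.0
log2(22.0) = 4.4594
MT = 111 + 52 * 4.4594
= 342.9 ms


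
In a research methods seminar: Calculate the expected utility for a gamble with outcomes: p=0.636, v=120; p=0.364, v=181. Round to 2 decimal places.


EU = sum(p_i * v_i)
0.636 * 120 = 76.32
0.364 * 181 = 65.884
EU = 76.32 + 65.884
= 142.20


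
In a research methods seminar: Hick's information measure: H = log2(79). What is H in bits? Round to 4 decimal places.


H = log2(n)
H = log2(79)
= 6.3038


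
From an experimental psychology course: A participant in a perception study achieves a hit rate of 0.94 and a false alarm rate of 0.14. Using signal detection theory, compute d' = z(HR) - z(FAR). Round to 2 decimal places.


d' = z(HR) - z(FAR)
z(0.94) = 1.5548
z(0.14) = -1.0803
d' = 1.5548 - -1.0803
= 2.64


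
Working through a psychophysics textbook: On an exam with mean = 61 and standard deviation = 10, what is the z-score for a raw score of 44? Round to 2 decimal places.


z = (X - mu) / sigma
= (44 - 61) / 10
= -17 / 10
= -1.70


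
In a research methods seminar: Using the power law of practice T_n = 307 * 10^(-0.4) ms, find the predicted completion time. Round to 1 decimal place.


T_n = 307 * 10^(-0.4)
10^(-0.4) = 0.398107
T_n = 307 * 0.398107
= 122.2 ms


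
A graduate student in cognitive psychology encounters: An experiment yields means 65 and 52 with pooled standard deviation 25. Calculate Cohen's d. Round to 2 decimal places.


Cohen's d = (M1 - M2) / S_pooled
= (65 - 52) / 25
= 13 / 25
= 0.52


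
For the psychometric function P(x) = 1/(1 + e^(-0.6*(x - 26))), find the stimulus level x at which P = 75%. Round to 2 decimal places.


At P = 0.75: 0.75 = 1/(1 + e^(-k*(x-x0)))
Solving: e^(-k*(x-x0)) = 1/3
x = x0 + ln(3)/k
ln(3) = 1.0986
x = 26 + 1.0986/0.6
= 26 + 1.831
= 27.83


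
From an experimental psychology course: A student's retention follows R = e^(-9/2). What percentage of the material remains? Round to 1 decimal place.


R = e^(-t/S)
-t/S = -9/2 = -4.5
R = e^(-4.5) = 0.011109
Percentage = 0.011109 * 100
= 1.1


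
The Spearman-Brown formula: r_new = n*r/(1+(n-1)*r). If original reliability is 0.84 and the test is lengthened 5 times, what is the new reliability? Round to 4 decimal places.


r_new = n*r / (1 + (n-1)*r)
Numerator = 5 * 0.84 = 4.2
Denominator = 1 + 4 * 0.84 = 4.36
r_new = 4.2 / 4.36
= 0.9633


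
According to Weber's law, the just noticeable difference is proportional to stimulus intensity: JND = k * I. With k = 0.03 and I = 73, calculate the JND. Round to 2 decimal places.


JND = k * I
JND = 0.03 * 73
= 2.19


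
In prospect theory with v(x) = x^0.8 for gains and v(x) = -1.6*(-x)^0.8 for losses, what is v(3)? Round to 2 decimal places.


Since x = 3 >= 0, use v(x) = x^0.8
3^0.8 = 2.4082
v(3) = 2.41


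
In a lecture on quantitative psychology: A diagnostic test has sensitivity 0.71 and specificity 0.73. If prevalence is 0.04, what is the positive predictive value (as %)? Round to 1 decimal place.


PPV = (sens * prev) / (sens * prev + (1-spec) * (1-prev))
Numerator = 0.71 * 0.04 = 0.0284
P(positive and no disease) = (1 - spec) * (1 - prev) = (1 - 0.73) * (1 - 0.04) = 0.2592
Denominator = 0.0284 + 0.2592 = 0.2876
PPV = 0.0284 / 0.2876 = 0.098748
As percentage = 9.9


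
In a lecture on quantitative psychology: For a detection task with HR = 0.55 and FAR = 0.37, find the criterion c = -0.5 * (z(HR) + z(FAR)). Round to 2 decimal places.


c = -0.5 * (z(HR) + z(FAR))
z(0.55) = 0.1257
z(0.37) = -0.3319
c = -0.5 * (0.1257 + -0.3319)
= -0.5 * -0.2062
= 0.10


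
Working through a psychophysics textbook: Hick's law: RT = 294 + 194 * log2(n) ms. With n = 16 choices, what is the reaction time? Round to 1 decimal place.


RT = 294 + 194 * log2(16)
log2(16) = 4.0
RT = 294 + 194 * 4.0
= 294 + 776.0
= 1070.0 ms


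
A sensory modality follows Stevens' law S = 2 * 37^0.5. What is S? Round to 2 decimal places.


S = 2 * 37^0.5
37^0.5 = 6.0828
S = 2 * 6.0828
= 12.17


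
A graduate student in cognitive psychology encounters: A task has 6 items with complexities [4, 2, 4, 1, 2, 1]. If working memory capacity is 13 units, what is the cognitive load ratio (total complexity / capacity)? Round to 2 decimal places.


Total complexity = 4 + 2 + 4 + 1 + 2 + 1 = 14
Load = total / capacity = 14 / 13
= 1.08


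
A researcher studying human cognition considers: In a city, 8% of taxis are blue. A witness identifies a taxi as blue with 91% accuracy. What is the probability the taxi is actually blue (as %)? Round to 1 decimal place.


P(blue | says blue) = P(says blue | blue)*P(blue) / [P(says blue | blue)*P(blue) + P(says blue | not blue)*P(not blue)]
Numerator = 0.91 * 0.08 = 0.0728
False identification = 0.09 * 0.92 = 0.0828
P = 0.0728 / (0.0728 + 0.0828)
= 0.0728 / 0.1556
As percentage = 46.8


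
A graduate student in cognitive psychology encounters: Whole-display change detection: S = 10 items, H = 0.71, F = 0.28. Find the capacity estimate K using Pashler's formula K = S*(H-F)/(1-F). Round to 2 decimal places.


K = S * (H - F) / (1 - F)
H - F = 0.43
1 - F = 0.72
K = 10 * 0.43 / 0.72
= 5.97


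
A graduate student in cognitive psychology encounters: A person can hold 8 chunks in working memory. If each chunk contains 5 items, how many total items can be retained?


Total items = chunks * items_per_chunk
= 8 * 5
= 40


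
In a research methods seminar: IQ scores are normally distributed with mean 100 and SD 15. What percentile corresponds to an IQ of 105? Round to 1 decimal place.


z = (IQ - mean) / SD
z = (105 - 100) / 15 = 0.3333
Percentile = Phi(0.3333) * 100
Phi(0.3333) = 0.630546
= 63.1


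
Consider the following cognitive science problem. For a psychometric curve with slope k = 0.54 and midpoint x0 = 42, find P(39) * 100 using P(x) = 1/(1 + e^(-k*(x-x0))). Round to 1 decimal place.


P(x) = 1/(1 + e^(-0.54*(39 - 42)))
Exponent = -0.54 * -3 = 1.62
e^(1.62) = 5.05309
P = 1/(1 + 5.05309) = 0.165205
Percentage = 16.5


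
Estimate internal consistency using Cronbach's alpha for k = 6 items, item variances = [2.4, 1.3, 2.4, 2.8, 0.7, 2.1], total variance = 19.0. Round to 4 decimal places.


alpha = (k/(k-1)) * (1 - sum(s_i^2)/s_total^2)
sum(item variances) = 11.7
k/(k-1) = 6/5 = 1.2
1 - 11.7/19.0 = 1 - 0.615789 = 0.384211
alpha = 1.2 * 0.384211
= 0.4611


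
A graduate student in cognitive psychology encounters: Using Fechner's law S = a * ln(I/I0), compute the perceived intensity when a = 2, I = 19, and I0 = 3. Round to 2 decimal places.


S = 2 * ln(19/3)
I/I0 = 6.333333
ln(6.333333) = 1.8458
S = 2 * 1.8458
= 3.69


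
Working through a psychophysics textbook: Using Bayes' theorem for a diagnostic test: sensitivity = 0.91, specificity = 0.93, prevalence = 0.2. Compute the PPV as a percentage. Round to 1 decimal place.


PPV = (sens * prev) / (sens * prev + (1-spec) * (1-prev))
Numerator = 0.91 * 0.2 = 0.182
P(positive and no disease) = (1 - spec) * (1 - prev) = (1 - 0.93) * (1 - 0.2) = 0.056
Denominator = 0.182 + 0.056 = 0.238
PPV = 0.182 / 0.238 = 0.764706
As percentage = 76.5


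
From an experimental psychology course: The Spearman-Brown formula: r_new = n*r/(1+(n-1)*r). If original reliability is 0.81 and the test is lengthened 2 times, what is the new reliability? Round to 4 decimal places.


r_new = n*r / (1 + (n-1)*r)
Numerator = 2 * 0.81 = 1.62
Denominator = 1 + 1 * 0.81 = 1.81
r_new = 1.62 / 1.81
= 0.8950


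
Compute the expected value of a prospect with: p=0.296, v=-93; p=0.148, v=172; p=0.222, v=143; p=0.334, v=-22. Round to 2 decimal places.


EU = sum(p_i * v_i)
0.296 * -93 = -27.528
0.148 * 172 = 25.456
0.222 * 143 = 31.746
0.334 * -22 = -7.348
EU = -27.528 + 25.456 + 31.746 + -7.348
= 22.33


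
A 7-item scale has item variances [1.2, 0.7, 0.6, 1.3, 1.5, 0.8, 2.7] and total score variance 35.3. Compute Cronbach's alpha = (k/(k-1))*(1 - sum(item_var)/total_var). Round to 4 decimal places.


alpha = (k/(k-1)) * (1 - sum(s_i^2)/s_total^2)
sum(item variances) = 8.8
k/(k-1) = 7/6 = 1.166667
1 - 8.8/35.3 = 1 - 0.249292 = 0.750708
alpha = 1.166667 * 0.750708
= 0.8758


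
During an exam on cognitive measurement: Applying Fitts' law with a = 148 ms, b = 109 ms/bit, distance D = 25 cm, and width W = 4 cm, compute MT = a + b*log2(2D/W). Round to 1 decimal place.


MT = 148 + 109 * log2(2*25/4)
2D/W = 12.5
log2(12.5) = 3.6439
MT = 148 + 109 * 3.6439
= 545.2 ms


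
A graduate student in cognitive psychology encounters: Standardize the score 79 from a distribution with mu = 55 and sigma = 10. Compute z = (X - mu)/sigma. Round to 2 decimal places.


z = (X - mu) / sigma
= (79 - 55) / 10
= 24 / 10
= 2.40


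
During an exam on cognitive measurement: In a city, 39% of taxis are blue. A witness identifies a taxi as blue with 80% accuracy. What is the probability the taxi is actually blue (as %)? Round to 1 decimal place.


P(blue | says blue) = P(says blue | blue)*P(blue) / [P(says blue | blue)*P(blue) + P(says blue | not blue)*P(not blue)]
Numerator = 0.8 * 0.39 = 0.312
False identification = 0.2 * 0.61 = 0.122
P = 0.312 / (0.312 + 0.122)
= 0.312 / 0.434
As percentage = 71.9


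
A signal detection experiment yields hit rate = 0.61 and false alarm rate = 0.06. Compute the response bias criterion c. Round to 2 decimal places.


c = -0.5 * (z(HR) + z(FAR))
z(0.61) = 0.2793
z(0.06) = -1.5548
c = -0.5 * (0.2793 + -1.5548)
= -0.5 * -1.2755
= 0.64


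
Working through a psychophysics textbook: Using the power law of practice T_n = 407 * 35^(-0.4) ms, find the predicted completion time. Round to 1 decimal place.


T_n = 407 * 35^(-0.4)
35^(-0.4) = 0.241197
T_n = 407 * 0.241197
= 98.2 ms


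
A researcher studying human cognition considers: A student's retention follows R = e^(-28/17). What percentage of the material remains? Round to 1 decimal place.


R = e^(-t/S)
-t/S = -28/17 = -1.647059
R = e^(-1.647059) = 0.192616
Percentage = 0.192616 * 100
= 19.3


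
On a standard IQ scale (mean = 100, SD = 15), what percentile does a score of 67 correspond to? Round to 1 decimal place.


z = (IQ - mean) / SD
z = (67 - 100) / 15 = -2.2
Percentile = Phi(-2.2) * 100
Phi(-2.2) = 0.013903
= 1.4


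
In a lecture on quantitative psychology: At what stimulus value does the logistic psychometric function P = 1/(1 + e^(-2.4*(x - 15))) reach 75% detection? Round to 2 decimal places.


At P = 0.75: 0.75 = 1/(1 + e^(-k*(x-x0)))
Solving: e^(-k*(x-x0)) = 1/3
x = x0 + ln(3)/k
ln(3) = 1.0986
x = 15 + 1.0986/2.4
= 15 + 0.4578
= 15.46


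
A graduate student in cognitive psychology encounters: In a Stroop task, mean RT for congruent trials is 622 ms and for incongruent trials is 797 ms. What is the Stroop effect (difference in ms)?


Stroop effect = RT(incongruent) - RT(congruent)
= 797 - 622
= 175 ms


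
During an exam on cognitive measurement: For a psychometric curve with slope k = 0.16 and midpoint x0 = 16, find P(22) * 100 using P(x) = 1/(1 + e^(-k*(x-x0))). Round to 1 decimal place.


P(x) = 1/(1 + e^(-0.16*(22 - 16)))
Exponent = -0.16 * 6 = -0.96
e^(-0.96) = 0.382893
P = 1/(1 + 0.382893) = 0.723122
Percentage = 72.3


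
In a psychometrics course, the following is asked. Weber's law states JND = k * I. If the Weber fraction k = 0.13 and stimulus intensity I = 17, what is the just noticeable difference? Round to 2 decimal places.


JND = k * I
JND = 0.13 * 17
= 2.21


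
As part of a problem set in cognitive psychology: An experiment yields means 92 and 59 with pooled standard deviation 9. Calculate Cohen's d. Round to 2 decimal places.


Cohen's d = (M1 - M2) / S_pooled
= (92 - 59) / 9
= 33 / 9
= 3.67


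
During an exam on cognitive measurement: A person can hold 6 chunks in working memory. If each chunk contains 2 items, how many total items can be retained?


Total items = chunks * items_per_chunk
= 6 * 2
= 12


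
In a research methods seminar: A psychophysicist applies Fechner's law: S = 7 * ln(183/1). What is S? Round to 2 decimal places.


S = 7 * ln(183/1)
I/I0 = 183.0
ln(183.0) = 5.2095
S = 7 * 5.2095
= 36.47


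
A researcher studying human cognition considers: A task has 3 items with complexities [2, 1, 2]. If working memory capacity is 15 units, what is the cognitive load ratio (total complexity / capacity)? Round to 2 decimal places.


Total complexity = 2 + 1 + 2 = 5
Load = total / capacity = 5 / 15
= 0.33


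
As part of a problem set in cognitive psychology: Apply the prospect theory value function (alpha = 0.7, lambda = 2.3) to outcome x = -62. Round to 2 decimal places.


Since x = -62 < 0, use v(x) = -lambda*(-x)^alpha
(-x) = 62
62^0.7 = 17.9752
v(-62) = -2.3 * 17.9752
= -41.34


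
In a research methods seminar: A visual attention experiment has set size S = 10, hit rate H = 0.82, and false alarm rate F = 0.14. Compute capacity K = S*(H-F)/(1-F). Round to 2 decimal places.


K = S * (H - F) / (1 - F)
H - F = 0.68
1 - F = 0.86
K = 10 * 0.68 / 0.86
= 7.91


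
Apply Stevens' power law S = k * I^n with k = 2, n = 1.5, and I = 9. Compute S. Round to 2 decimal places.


S = 2 * 9^1.5
9^1.5 = 27.0
S = 2 * 27.0
= 54.00


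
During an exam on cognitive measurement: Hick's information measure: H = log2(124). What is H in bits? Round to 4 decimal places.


H = log2(n)
H = log2(124)
= 6.9542


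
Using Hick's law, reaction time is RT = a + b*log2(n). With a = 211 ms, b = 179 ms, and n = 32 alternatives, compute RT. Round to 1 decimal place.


RT = 211 + 179 * log2(32)
log2(32) = 5.0
RT = 211 + 179 * 5.0
= 211 + 895.0
= 1106.0 ms


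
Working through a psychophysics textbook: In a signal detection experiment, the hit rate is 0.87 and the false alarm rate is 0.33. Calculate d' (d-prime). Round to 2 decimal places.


d' = z(HR) - z(FAR)
z(0.87) = 1.1264
z(0.33) = -0.4399
d' = 1.1264 - -0.4399
= 1.57


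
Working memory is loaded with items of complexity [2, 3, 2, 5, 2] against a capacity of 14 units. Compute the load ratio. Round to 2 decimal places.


Total complexity = 2 + 3 + 2 + 5 + 2 = 14
Load = total / capacity = 14 / 14
= 1.00


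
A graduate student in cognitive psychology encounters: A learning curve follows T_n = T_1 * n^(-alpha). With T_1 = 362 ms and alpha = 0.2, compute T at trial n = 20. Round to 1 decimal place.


T_n = 362 * 20^(-0.2)
20^(-0.2) = 0.54928
T_n = 362 * 0.54928
= 198.8 ms


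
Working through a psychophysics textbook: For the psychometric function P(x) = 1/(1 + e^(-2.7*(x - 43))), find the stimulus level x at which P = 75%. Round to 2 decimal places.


At P = 0.75: 0.75 = 1/(1 + e^(-k*(x-x0)))
Solving: e^(-k*(x-x0)) = 1/3
x = x0 + ln(3)/k
ln(3) = 1.0986
x = 43 + 1.0986/2.7
= 43 + 0.4069
= 43.41


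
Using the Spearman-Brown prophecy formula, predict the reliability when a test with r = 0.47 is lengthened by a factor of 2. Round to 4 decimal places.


r_new = n*r / (1 + (n-1)*r)
Numerator = 2 * 0.47 = 0.94
Denominator = 1 + 1 * 0.47 = 1.47
r_new = 0.94 / 1.47
= 0.6395


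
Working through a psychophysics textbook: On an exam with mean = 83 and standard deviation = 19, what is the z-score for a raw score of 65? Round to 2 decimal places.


z = (X - mu) / sigma
= (65 - 83) / 19
= -18 / 19
= -0.95


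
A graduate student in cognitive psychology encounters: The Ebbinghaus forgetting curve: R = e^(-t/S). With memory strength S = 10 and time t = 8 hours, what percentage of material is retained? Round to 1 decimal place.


R = e^(-t/S)
-t/S = -8/10 = -0.8
R = e^(-0.8) = 0.449329
Percentage = 0.449329 * 100
= 44.9


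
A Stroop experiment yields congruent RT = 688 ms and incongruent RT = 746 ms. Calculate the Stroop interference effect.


Stroop effect = RT(incongruent) - RT(congruent)
= 746 - 688
= 58 ms


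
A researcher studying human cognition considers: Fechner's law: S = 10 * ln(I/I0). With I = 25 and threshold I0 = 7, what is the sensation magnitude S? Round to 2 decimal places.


S = 10 * ln(25/7)
I/I0 = 3.571429
ln(3.571429) = 1.273
S = 10 * 1.273
= 12.73


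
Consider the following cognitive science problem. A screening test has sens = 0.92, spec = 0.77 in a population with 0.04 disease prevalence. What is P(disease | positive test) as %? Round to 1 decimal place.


PPV = (sens * prev) / (sens * prev + (1-spec) * (1-prev))
Numerator = 0.92 * 0.04 = 0.0368
P(positive and no disease) = (1 - spec) * (1 - prev) = (1 - 0.77) * (1 - 0.04) = 0.2208
Denominator = 0.0368 + 0.2208 = 0.2576
PPV = 0.0368 / 0.2576 = 0.142857
As percentage = 14.3


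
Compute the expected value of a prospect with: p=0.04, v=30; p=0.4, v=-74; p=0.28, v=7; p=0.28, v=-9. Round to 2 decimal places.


EU = sum(p_i * v_i)
0.04 * 30 = 1.2
0.4 * -74 = -29.6
0.28 * 7 = 1.96
0.28 * -9 = -2.52
EU = 1.2 + -29.6 + 1.96 + -2.52
= -28.96


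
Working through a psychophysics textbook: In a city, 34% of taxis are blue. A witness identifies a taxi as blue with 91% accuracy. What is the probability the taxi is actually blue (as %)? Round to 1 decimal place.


P(blue | says blue) = P(says blue | blue)*P(blue) / [P(says blue | blue)*P(blue) + P(says blue | not blue)*P(not blue)]
Numerator = 0.91 * 0.34 = 0.3094
False identification = 0.09 * 0.66 = 0.0594
P = 0.3094 / (0.3094 + 0.0594)
= 0.3094 / 0.3688
As percentage = 83.9


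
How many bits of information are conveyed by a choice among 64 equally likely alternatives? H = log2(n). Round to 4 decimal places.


H = log2(n)
H = log2(64)
= 6.0000


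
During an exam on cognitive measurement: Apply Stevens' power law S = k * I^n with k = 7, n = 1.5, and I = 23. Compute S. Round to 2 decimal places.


S = 7 * 23^1.5
23^1.5 = 110.3041
S = 7 * 110.3041
= 772.13


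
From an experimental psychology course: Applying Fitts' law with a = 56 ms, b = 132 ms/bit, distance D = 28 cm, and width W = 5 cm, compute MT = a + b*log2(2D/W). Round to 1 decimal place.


MT = 56 + 132 * log2(2*28/5)
2D/W = 11.2
log2(11.2) = 3.4854
MT = 56 + 132 * 3.4854
= 516.1 ms


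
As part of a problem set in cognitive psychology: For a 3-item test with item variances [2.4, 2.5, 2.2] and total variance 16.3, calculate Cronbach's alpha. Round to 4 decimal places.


alpha = (k/(k-1)) * (1 - sum(s_i^2)/s_total^2)
sum(item variances) = 7.1
k/(k-1) = 3/2 = 1.5
1 - 7.1/16.3 = 1 - 0.435583 = 0.564417
alpha = 1.5 * 0.564417
= 0.8466


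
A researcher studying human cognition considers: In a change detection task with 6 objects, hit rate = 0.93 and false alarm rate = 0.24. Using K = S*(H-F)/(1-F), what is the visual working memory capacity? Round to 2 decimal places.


K = S * (H - F) / (1 - F)
H - F = 0.69
1 - F = 0.76
K = 6 * 0.69 / 0.76
= 5.45


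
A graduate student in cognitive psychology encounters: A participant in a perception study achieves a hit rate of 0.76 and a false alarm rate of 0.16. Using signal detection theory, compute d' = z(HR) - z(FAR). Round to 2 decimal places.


d' = z(HR) - z(FAR)
z(0.76) = 0.7063
z(0.16) = -0.9945
d' = 0.7063 - -0.9945
= 1.70


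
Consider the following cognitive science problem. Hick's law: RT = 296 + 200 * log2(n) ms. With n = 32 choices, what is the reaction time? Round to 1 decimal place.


RT = 296 + 200 * log2(32)
log2(32) = 5.0
RT = 296 + 200 * 5.0
= 296 + 1000.0
= 1296.0 ms


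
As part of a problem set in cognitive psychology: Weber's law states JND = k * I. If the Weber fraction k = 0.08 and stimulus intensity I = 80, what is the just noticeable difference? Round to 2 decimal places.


JND = k * I
JND = 0.08 * 80
= 6.40


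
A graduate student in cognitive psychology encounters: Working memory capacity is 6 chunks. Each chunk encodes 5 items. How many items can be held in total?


Total items = chunks * items_per_chunk
= 6 * 5
= 30


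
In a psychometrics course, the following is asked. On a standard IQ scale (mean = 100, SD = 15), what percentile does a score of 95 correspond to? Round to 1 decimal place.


z = (IQ - mean) / SD
z = (95 - 100) / 15 = -0.3333
Percentile = Phi(-0.3333) * 100
Phi(-0.3333) = 0.369454
= 36.9


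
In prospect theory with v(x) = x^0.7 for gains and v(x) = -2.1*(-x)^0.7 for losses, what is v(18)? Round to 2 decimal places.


Since x = 18 >= 0, use v(x) = x^0.7
18^0.7 = 7.5629
v(18) = 7.56


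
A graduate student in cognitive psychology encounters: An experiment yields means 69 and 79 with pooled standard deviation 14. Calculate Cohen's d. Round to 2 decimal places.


Cohen's d = (M1 - M2) / S_pooled
= (69 - 79) / 14
= -10 / 14
= -0.71


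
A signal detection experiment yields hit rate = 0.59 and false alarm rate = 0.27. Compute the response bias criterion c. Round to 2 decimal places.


c = -0.5 * (z(HR) + z(FAR))
z(0.59) = 0.2275
z(0.27) = -0.6128
c = -0.5 * (0.2275 + -0.6128)
= -0.5 * -0.3853
= 0.19


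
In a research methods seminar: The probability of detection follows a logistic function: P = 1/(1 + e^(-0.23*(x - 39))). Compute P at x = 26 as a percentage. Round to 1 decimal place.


P(x) = 1/(1 + e^(-0.23*(26 - 39)))
Exponent = -0.23 * -13 = 2.99
e^(2.99) = 19.885682
P = 1/(1 + 19.885682) = 0.04788
Percentage = 4.8


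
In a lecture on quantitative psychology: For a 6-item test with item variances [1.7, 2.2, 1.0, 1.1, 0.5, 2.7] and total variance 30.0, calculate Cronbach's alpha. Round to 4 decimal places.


alpha = (k/(k-1)) * (1 - sum(s_i^2)/s_total^2)
sum(item variances) = 9.2
k/(k-1) = 6/5 = 1.2
1 - 9.2/30.0 = 1 - 0.306667 = 0.693333
alpha = 1.2 * 0.693333
= 0.8320


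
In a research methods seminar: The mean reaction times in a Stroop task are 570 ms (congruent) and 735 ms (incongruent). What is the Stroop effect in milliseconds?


Stroop effect = RT(incongruent) - RT(congruent)
= 735 - 570
= 165 ms


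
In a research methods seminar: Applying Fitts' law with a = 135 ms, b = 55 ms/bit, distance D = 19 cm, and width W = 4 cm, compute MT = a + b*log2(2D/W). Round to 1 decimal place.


MT = 135 + 55 * log2(2*19/4)
2D/W = 9.5
log2(9.5) = 3.2479
MT = 135 + 55 * 3.2479
= 313.6 ms


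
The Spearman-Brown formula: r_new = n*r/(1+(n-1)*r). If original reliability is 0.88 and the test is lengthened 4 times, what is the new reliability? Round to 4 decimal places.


r_new = n*r / (1 + (n-1)*r)
Numerator = 4 * 0.88 = 3.52
Denominator = 1 + 3 * 0.88 = 3.64
r_new = 3.52 / 3.64
= 0.9670


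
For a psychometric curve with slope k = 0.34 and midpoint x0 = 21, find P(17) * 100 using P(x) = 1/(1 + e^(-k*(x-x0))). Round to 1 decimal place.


P(x) = 1/(1 + e^(-0.34*(17 - 21)))
Exponent = -0.34 * -4 = 1.36
e^(1.36) = 3.896193
P = 1/(1 + 3.896193) = 0.20424
Percentage = 20.4


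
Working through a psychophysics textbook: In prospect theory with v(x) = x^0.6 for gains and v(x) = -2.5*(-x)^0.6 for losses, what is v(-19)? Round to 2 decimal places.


Since x = -19 < 0, use v(x) = -lambda*(-x)^alpha
(-x) = 19
19^0.6 = 5.8513
v(-19) = -2.5 * 5.8513
= -14.63


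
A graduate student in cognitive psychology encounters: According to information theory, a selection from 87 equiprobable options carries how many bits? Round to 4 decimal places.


H = log2(n)
H = log2(87)
= 6.4429


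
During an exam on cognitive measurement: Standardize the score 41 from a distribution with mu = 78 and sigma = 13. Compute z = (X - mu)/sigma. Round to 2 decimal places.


z = (X - mu) / sigma
= (41 - 78) / 13
= -37 / 13
= -2.85


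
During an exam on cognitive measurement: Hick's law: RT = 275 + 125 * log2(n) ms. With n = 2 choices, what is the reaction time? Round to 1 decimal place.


RT = 275 + 125 * log2(2)
log2(2) = 1.0
RT = 275 + 125 * 1.0
= 275 + 125.0
= 400.0 ms


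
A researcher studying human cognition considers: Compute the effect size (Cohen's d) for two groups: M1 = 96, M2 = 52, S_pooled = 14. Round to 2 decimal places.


Cohen's d = (M1 - M2) / S_pooled
= (96 - 52) / 14
= 44 / 14
= 3.14


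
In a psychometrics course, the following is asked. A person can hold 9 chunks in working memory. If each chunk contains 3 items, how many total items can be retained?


Total items = chunks * items_per_chunk
= 9 * 3
= 27


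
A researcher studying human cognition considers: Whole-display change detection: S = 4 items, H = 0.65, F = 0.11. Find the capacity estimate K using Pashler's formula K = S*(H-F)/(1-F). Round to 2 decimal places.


K = S * (H - F) / (1 - F)
H - F = 0.54
1 - F = 0.89
K = 4 * 0.54 / 0.89
= 2.43


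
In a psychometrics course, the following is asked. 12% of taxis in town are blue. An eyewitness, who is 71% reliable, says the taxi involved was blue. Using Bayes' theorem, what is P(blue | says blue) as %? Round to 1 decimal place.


P(blue | says blue) = P(says blue | blue)*P(blue) / [P(says blue | blue)*P(blue) + P(says blue | not blue)*P(not blue)]
Numerator = 0.71 * 0.12 = 0.0852
False identification = 0.29 * 0.88 = 0.2552
P = 0.0852 / (0.0852 + 0.2552)
= 0.0852 / 0.3404
As percentage = 25.0


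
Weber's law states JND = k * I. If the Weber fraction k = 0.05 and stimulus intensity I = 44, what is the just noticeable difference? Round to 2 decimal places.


JND = k * I
JND = 0.05 * 44
= 2.20


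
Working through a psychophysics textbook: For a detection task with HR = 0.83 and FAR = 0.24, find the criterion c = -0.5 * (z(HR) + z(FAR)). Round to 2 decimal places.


c = -0.5 * (z(HR) + z(FAR))
z(0.83) = 0.9542
z(0.24) = -0.7063
c = -0.5 * (0.9542 + -0.7063)
= -0.5 * 0.2479
= -0.12


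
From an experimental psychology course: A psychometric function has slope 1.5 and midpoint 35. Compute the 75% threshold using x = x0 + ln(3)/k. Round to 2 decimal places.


At P = 0.75: 0.75 = 1/(1 + e^(-k*(x-x0)))
Solving: e^(-k*(x-x0)) = 1/3
x = x0 + ln(3)/k
ln(3) = 1.0986
x = 35 + 1.0986/1.5
= 35 + 0.7324
= 35.73


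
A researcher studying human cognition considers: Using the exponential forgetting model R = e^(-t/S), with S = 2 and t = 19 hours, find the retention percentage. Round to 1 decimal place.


R = e^(-t/S)
-t/S = -19/2 = -9.5
R = e^(-9.5) = 7.5e-05
Percentage = 7.5e-05 * 100
= 0.0


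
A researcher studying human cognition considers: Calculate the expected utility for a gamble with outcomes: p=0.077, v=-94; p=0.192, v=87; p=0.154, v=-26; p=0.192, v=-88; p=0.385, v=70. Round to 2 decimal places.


EU = sum(p_i * v_i)
0.077 * -94 = -7.238
0.192 * 87 = 16.704
0.154 * -26 = -4.004
0.192 * -88 = -16.896
0.385 * 70 = 26.95
EU = -7.238 + 16.704 + -4.004 + -16.896 + 26.95
= 15.52


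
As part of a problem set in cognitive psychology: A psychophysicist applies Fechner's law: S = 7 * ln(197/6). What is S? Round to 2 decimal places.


S = 7 * ln(197/6)
I/I0 = 32.833333
ln(32.833333) = 3.4914
S = 7 * 3.4914
= 24.44


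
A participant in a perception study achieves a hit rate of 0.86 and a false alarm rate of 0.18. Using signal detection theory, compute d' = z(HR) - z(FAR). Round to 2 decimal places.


d' = z(HR) - z(FAR)
z(0.86) = 1.0803
z(0.18) = -0.9154
d' = 1.0803 - -0.9154
= 2.00


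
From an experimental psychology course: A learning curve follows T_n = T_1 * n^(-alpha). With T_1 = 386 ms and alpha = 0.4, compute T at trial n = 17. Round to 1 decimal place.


T_n = 386 * 17^(-0.4)
17^(-0.4) = 0.321974
T_n = 386 * 0.321974
= 124.3 ms


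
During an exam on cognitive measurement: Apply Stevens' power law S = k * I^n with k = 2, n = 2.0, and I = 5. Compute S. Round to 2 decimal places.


S = 2 * 5^2.0
5^2.0 = 25.0
S = 2 * 25.0
= 50.00


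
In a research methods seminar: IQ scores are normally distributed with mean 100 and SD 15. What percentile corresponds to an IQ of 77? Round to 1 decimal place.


z = (IQ - mean) / SD
z = (77 - 100) / 15 = -1.5333
Percentile = Phi(-1.5333) * 100
Phi(-1.5333) = 0.062601
= 6.3


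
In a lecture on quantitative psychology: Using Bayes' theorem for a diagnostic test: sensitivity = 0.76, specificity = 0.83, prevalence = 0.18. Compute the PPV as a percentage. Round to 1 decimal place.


PPV = (sens * prev) / (sens * prev + (1-spec) * (1-prev))
Numerator = 0.76 * 0.18 = 0.1368
P(positive and no disease) = (1 - spec) * (1 - prev) = (1 - 0.83) * (1 - 0.18) = 0.1394
Denominator = 0.1368 + 0.1394 = 0.2762
PPV = 0.1368 / 0.2762 = 0.495293
As percentage = 49.5


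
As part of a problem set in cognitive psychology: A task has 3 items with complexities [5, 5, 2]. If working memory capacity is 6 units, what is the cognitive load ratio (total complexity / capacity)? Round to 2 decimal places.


Total complexity = 5 + 5 + 2 = 12
Load = total / capacity = 12 / 6
= 2.00


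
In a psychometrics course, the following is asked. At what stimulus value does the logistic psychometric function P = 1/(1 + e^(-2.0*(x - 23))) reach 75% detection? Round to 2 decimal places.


At P = 0.75: 0.75 = 1/(1 + e^(-k*(x-x0)))
Solving: e^(-k*(x-x0)) = 1/3
x = x0 + ln(3)/k
ln(3) = 1.0986
x = 23 + 1.0986/2.0
= 23 + 0.5493
= 23.55


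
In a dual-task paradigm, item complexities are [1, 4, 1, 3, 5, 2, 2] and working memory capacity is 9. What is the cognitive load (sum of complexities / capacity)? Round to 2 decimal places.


Total complexity = 1 + 4 + 1 + 3 + 5 + 2 + 2 = 18
Load = total / capacity = 18 / 9
= 2.00


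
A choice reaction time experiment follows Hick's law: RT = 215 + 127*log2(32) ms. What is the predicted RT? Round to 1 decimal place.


RT = 215 + 127 * log2(32)
log2(32) = 5.0
RT = 215 + 127 * 5.0
= 215 + 635.0
= 850.0 ms


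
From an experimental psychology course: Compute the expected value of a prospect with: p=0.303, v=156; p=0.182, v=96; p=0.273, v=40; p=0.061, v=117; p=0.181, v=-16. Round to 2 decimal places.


EU = sum(p_i * v_i)
0.303 * 156 = 47.268
0.182 * 96 = 17.472
0.273 * 40 = 10.92
0.061 * 117 = 7.137
0.181 * -16 = -2.896
EU = 47.268 + 17.472 + 10.92 + 7.137 + -2.896
= 79.90


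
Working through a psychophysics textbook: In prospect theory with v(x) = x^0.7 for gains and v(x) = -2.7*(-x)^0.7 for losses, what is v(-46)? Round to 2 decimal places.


Since x = -46 < 0, use v(x) = -lambda*(-x)^alpha
(-x) = 46
46^0.7 = 14.5858
v(-46) = -2.7 * 14.5858
= -39.38
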